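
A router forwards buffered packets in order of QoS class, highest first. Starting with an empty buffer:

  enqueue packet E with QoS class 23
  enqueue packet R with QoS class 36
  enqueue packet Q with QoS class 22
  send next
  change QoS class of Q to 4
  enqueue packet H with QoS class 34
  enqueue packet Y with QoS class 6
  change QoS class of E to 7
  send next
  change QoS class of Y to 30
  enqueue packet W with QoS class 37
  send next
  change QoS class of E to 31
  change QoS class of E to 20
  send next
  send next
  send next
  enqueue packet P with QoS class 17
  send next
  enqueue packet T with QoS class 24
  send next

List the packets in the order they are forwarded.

[R, H, W, Y, E, Q, P, T]

add E (QoS class 23) → {E:23}
add R (QoS class 36) → {R:36, E:23}
add Q (QoS class 22) → {R:36, E:23, Q:22}
send next → R; now {E:23, Q:22}
update Q to QoS class 4 → {E:23, Q:4}
add H (QoS class 34) → {H:34, E:23, Q:4}
add Y (QoS class 6) → {H:34, E:23, Y:6, Q:4}
update E to QoS class 7 → {H:34, E:7, Y:6, Q:4}
send next → H; now {E:7, Y:6, Q:4}
update Y to QoS class 30 → {Y:30, E:7, Q:4}
add W (QoS class 37) → {W:37, Y:30, E:7, Q:4}
send next → W; now {Y:30, E:7, Q:4}
update E to QoS class 31 → {E:31, Y:30, Q:4}
update E to QoS class 20 → {Y:30, E:20, Q:4}
send next → Y; now {E:20, Q:4}
send next → E; now {Q:4}
send next → Q; now {}
add P (QoS class 17) → {P:17}
send next → P; now {}
add T (QoS class 24) → {T:24}
send next → T; now {}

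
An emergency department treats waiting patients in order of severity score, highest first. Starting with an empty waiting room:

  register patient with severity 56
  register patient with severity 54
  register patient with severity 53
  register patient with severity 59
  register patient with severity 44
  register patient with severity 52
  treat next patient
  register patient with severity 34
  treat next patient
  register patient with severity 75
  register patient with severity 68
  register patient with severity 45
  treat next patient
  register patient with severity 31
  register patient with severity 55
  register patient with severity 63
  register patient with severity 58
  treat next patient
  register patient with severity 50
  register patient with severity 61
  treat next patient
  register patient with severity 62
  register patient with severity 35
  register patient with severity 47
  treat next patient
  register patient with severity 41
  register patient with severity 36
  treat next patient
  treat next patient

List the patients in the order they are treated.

insert 56 → {56}
insert 54 → {56, 54}
insert 53 → {56, 54, 53}
insert 59 → {59, 56, 54, 53}
insert 44 → {59, 56, 54, 53, 44}
insert 52 → {59, 56, 54, 53, 52, 44}
treat next patient → 59; now {56, 54, 53, 52, 44}
insert 34 → {56, 54, 53, 52, 44, 34}
treat next patient → 56; now {54, 53, 52, 44, 34}
insert 75 → {75, 54, 53, 52, 44, 34}
insert 68 → {75, 68, 54, 53, 52, 44, 34}
insert 45 → {75, 68, 54, 53, 52, 45, 44, 34}
treat next patient → 75; now {68, 54, 53, 52, 45, 44, 34}
insert 31 → {68, 54, 53, 52, 45, 44, 34, 31}
insert 55 → {68, 55, 54, 53, 52, 45, 44, 34, 31}
insert 63 → {68, 63, 55, 54, 53, 52, 45, 44, 34, 31}
insert 58 → {68, 63, 58, 55, 54, 53, 52, 45, 44, 34, 31}
treat next patient → 68; now {63, 58, 55, 54, 53, 52, 45, 44, 34, 31}
insert 50 → {63, 58, 55, 54, 53, 52, 50, 45, 44, 34, 31}
insert 61 → {63, 61, 58, 55, 54, 53, 52, 50, 45, 44, 34, 31}
treat next patient → 63; now {61, 58, 55, 54, 53, 52, 50, 45, 44, 34, 31}
insert 62 → {62, 61, 58, 55, 54, 53, 52, 50, 45, 44, 34, 31}
insert 35 → {62, 61, 58, 55, 54, 53, 52, 50, 45, 44, 35, 34, 31}
insert 47 → {62, 61, 58, 55, 54, 53, 52, 50, 47, 45, 44, 35, 34, 31}
treat next patient → 62; now {61, 58, 55, 54, 53, 52, 50, 47, 45, 44, 35, 34, 31}
insert 41 → {61, 58, 55, 54, 53, 52, 50, 47, 45, 44, 41, 35, 34, 31}
insert 36 → {61, 58, 55, 54, 53, 52, 50, 47, 45, 44, 41, 36, 35, 34, 31}
treat next patient → 61; now {58, 55, 54, 53, 52, 50, 47, 45, 44, 41, 36, 35, 34, 31}
treat next patient → 58; now {55, 54, 53, 52, 50, 47, 45, 44, 41, 36, 35, 34, 31}

59 → 56 → 75 → 68 → 63 → 62 → 61 → 58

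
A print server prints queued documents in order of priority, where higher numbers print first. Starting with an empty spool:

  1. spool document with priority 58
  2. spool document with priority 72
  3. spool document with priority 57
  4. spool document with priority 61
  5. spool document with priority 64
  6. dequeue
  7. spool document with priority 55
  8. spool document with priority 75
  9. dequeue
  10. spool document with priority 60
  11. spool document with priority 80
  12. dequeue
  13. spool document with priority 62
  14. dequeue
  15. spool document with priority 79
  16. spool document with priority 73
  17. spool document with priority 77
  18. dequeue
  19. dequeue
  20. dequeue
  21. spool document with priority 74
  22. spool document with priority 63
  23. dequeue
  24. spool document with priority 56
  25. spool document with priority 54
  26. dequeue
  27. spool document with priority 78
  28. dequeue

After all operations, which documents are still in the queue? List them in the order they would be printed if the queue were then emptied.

62, 61, 60, 58, 57, 56, 55, 54

insert 58 → {58}
insert 72 → {72, 58}
insert 57 → {72, 58, 57}
insert 61 → {72, 61, 58, 57}
insert 64 → {72, 64, 61, 58, 57}
dequeue → 72; now {64, 61, 58, 57}
insert 55 → {64, 61, 58, 57, 55}
insert 75 → {75, 64, 61, 58, 57, 55}
dequeue → 75; now {64, 61, 58, 57, 55}
insert 60 → {64, 61, 60, 58, 57, 55}
insert 80 → {80, 64, 61, 60, 58, 57, 55}
dequeue → 80; now {64, 61, 60, 58, 57, 55}
insert 62 → {64, 62, 61, 60, 58, 57, 55}
dequeue → 64; now {62, 61, 60, 58, 57, 55}
insert 79 → {79, 62, 61, 60, 58, 57, 55}
insert 73 → {79, 73, 62, 61, 60, 58, 57, 55}
insert 77 → {79, 77, 73, 62, 61, 60, 58, 57, 55}
dequeue → 79; now {77, 73, 62, 61, 60, 58, 57, 55}
dequeue → 77; now {73, 62, 61, 60, 58, 57, 55}
dequeue → 73; now {62, 61, 60, 58, 57, 55}
insert 74 → {74, 62, 61, 60, 58, 57, 55}
insert 63 → {74, 63, 62, 61, 60, 58, 57, 55}
dequeue → 74; now {63, 62, 61, 60, 58, 57, 55}
insert 56 → {63, 62, 61, 60, 58, 57, 56, 55}
insert 54 → {63, 62, 61, 60, 58, 57, 56, 55, 54}
dequeue → 63; now {62, 61, 60, 58, 57, 56, 55, 54}
insert 78 → {78, 62, 61, 60, 58, 57, 56, 55, 54}
dequeue → 78; now {62, 61, 60, 58, 57, 56, 55, 54}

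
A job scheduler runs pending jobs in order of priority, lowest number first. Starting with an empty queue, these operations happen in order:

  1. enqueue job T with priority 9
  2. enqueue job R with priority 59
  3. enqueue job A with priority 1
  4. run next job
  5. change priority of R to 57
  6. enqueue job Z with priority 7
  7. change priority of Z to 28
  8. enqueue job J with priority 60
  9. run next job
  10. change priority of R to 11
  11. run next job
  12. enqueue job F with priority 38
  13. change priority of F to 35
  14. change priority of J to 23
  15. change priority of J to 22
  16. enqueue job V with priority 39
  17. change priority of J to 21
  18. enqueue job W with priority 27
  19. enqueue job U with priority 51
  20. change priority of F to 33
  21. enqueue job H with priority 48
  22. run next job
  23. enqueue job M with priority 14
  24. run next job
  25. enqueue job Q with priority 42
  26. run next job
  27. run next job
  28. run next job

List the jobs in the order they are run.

add T (priority 9) → {T:9}
add R (priority 59) → {T:9, R:59}
add A (priority 1) → {A:1, T:9, R:59}
run next job → A; now {T:9, R:59}
update R to priority 57 → {T:9, R:57}
add Z (priority 7) → {Z:7, T:9, R:57}
update Z to priority 28 → {T:9, Z:28, R:57}
add J (priority 60) → {T:9, Z:28, R:57, J:60}
run next job → T; now {Z:28, R:57, J:60}
update R to priority 11 → {R:11, Z:28, J:60}
run next job → R; now {Z:28, J:60}
add F (priority 38) → {Z:28, F:38, J:60}
update F to priority 35 → {Z:28, F:35, J:60}
update J to priority 23 → {J:23, Z:28, F:35}
update J to priority 22 → {J:22, Z:28, F:35}
add V (priority 39) → {J:22, Z:28, F:35, V:39}
update J to priority 21 → {J:21, Z:28, F:35, V:39}
add W (priority 27) → {J:21, W:27, Z:28, F:35, V:39}
add U (priority 51) → {J:21, W:27, Z:28, F:35, V:39, U:51}
update F to priority 33 → {J:21, W:27, Z:28, F:33, V:39, U:51}
add H (priority 48) → {J:21, W:27, Z:28, F:33, V:39, H:48, U:51}
run next job → J; now {W:27, Z:28, F:33, V:39, H:48, U:51}
add M (priority 14) → {M:14, W:27, Z:28, F:33, V:39, H:48, U:51}
run next job → M; now {W:27, Z:28, F:33, V:39, H:48, U:51}
add Q (priority 42) → {W:27, Z:28, F:33, V:39, Q:42, H:48, U:51}
run next job → W; now {Z:28, F:33, V:39, Q:42, H:48, U:51}
run next job → Z; now {F:33, V:39, Q:42, H:48, U:51}
run next job → F; now {V:39, Q:42, H:48, U:51}

A → T → R → J → M → W → Z → F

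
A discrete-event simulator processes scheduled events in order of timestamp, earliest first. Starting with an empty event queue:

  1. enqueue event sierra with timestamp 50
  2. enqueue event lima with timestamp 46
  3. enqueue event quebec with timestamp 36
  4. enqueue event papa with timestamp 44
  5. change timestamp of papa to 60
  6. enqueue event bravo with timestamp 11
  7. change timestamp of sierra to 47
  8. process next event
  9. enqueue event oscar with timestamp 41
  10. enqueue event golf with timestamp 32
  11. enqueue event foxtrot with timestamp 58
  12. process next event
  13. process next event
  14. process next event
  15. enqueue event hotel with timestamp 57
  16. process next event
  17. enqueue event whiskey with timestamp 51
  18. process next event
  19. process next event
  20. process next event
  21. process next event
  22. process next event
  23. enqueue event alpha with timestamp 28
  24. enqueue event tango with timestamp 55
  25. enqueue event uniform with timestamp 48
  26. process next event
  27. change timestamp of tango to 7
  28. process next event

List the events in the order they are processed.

bravo → golf → quebec → oscar → lima → sierra → whiskey → hotel → foxtrot → papa → alpha → tango

add sierra (timestamp 50) → {sierra:50}
add lima (timestamp 46) → {lima:46, sierra:50}
add quebec (timestamp 36) → {quebec:36, lima:46, sierra:50}
add papa (timestamp 44) → {quebec:36, papa:44, lima:46, sierra:50}
update papa to timestamp 60 → {quebec:36, lima:46, sierra:50, papa:60}
add bravo (timestamp 11) → {bravo:11, quebec:36, lima:46, sierra:50, papa:60}
update sierra to timestamp 47 → {bravo:11, quebec:36, lima:46, sierra:47, papa:60}
process next event → bravo; now {quebec:36, lima:46, sierra:47, papa:60}
add oscar (timestamp 41) → {quebec:36, oscar:41, lima:46, sierra:47, papa:60}
add golf (timestamp 32) → {golf:32, quebec:36, oscar:41, lima:46, sierra:47, papa:60}
add foxtrot (timestamp 58) → {golf:32, quebec:36, oscar:41, lima:46, sierra:47, foxtrot:58, papa:60}
process next event → golf; now {quebec:36, oscar:41, lima:46, sierra:47, foxtrot:58, papa:60}
process next event → quebec; now {oscar:41, lima:46, sierra:47, foxtrot:58, papa:60}
process next event → oscar; now {lima:46, sierra:47, foxtrot:58, papa:60}
add hotel (timestamp 57) → {lima:46, sierra:47, hotel:57, foxtrot:58, papa:60}
process next event → lima; now {sierra:47, hotel:57, foxtrot:58, papa:60}
add whiskey (timestamp 51) → {sierra:47, whiskey:51, hotel:57, foxtrot:58, papa:60}
process next event → sierra; now {whiskey:51, hotel:57, foxtrot:58, papa:60}
process next event → whiskey; now {hotel:57, foxtrot:58, papa:60}
process next event → hotel; now {foxtrot:58, papa:60}
process next event → foxtrot; now {papa:60}
process next event → papa; now {}
add alpha (timestamp 28) → {alpha:28}
add tango (timestamp 55) → {alpha:28, tango:55}
add uniform (timestamp 48) → {alpha:28, uniform:48, tango:55}
process next event → alpha; now {uniform:48, tango:55}
update tango to timestamp 7 → {tango:7, uniform:48}
process next event → tango; now {uniform:48}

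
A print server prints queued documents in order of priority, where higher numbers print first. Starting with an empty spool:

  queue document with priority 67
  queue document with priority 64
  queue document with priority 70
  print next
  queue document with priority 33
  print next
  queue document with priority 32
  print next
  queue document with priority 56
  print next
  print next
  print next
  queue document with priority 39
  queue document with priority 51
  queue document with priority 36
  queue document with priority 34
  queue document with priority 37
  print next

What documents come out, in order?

[70, 67, 64, 56, 33, 32, 51]

insert 67 → {67}
insert 64 → {67, 64}
insert 70 → {70, 67, 64}
print next → 70; now {67, 64}
insert 33 → {67, 64, 33}
print next → 67; now {64, 33}
insert 32 → {64, 33, 32}
print next → 64; now {33, 32}
insert 56 → {56, 33, 32}
print next → 56; now {33, 32}
print next → 33; now {32}
print next → 32; now {}
insert 39 → {39}
insert 51 → {51, 39}
insert 36 → {51, 39, 36}
insert 34 → {51, 39, 36, 34}
insert 37 → {51, 39, 37, 36, 34}
print next → 51; now {39, 37, 36, 34}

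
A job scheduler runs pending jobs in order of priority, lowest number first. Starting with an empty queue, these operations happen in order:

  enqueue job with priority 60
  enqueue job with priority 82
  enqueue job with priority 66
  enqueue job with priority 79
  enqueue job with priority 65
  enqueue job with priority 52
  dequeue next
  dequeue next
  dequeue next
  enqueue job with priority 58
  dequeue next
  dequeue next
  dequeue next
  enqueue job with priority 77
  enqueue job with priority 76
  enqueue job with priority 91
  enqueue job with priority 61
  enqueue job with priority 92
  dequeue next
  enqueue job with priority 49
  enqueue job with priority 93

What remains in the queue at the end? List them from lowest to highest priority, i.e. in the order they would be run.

[49, 76, 77, 82, 91, 92, 93]

insert 60 → {60}
insert 82 → {60, 82}
insert 66 → {60, 66, 82}
insert 79 → {60, 66, 79, 82}
insert 65 → {60, 65, 66, 79, 82}
insert 52 → {52, 60, 65, 66, 79, 82}
dequeue next → 52; now {60, 65, 66, 79, 82}
dequeue next → 60; now {65, 66, 79, 82}
dequeue next → 65; now {66, 79, 82}
insert 58 → {58, 66, 79, 82}
dequeue next → 58; now {66, 79, 82}
dequeue next → 66; now {79, 82}
dequeue next → 79; now {82}
insert 77 → {77, 82}
insert 76 → {76, 77, 82}
insert 91 → {76, 77, 82, 91}
insert 61 → {61, 76, 77, 82, 91}
insert 92 → {61, 76, 77, 82, 91, 92}
dequeue next → 61; now {76, 77, 82, 91, 92}
insert 49 → {49, 76, 77, 82, 91, 92}
insert 93 → {49, 76, 77, 82, 91, 92, 93}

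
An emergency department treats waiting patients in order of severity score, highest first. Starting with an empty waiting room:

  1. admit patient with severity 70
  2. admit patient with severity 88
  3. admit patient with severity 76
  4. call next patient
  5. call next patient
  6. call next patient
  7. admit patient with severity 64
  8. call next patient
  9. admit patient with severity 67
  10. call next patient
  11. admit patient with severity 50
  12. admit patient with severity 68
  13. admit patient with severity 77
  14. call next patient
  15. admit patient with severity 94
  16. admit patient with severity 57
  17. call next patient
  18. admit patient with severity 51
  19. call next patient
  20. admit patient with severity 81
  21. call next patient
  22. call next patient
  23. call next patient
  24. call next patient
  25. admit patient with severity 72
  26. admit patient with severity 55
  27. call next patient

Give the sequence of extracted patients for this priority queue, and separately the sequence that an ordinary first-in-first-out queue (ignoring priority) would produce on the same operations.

priority queue: [88, 76, 70, 64, 67, 77, 94, 68, 81, 57, 51, 50, 72]; FIFO queue: 70 → 88 → 76 → 64 → 67 → 50 → 68 → 77 → 94 → 57 → 51 → 81 → 72

insert 70 → {70}
insert 88 → {88, 70}
insert 76 → {88, 76, 70}
call next patient → 88; now {76, 70}
call next patient → 76; now {70}
call next patient → 70; now {}
insert 64 → {64}
call next patient → 64; now {}
insert 67 → {67}
call next patient → 67; now {}
insert 50 → {50}
insert 68 → {68, 50}
insert 77 → {77, 68, 50}
call next patient → 77; now {68, 50}
insert 94 → {94, 68, 50}
insert 57 → {94, 68, 57, 50}
call next patient → 94; now {68, 57, 50}
insert 51 → {68, 57, 51, 50}
call next patient → 68; now {57, 51, 50}
insert 81 → {81, 57, 51, 50}
call next patient → 81; now {57, 51, 50}
call next patient → 57; now {51, 50}
call next patient → 51; now {50}
call next patient → 50; now {}
insert 72 → {72}
insert 55 → {72, 55}
call next patient → 72; now {55}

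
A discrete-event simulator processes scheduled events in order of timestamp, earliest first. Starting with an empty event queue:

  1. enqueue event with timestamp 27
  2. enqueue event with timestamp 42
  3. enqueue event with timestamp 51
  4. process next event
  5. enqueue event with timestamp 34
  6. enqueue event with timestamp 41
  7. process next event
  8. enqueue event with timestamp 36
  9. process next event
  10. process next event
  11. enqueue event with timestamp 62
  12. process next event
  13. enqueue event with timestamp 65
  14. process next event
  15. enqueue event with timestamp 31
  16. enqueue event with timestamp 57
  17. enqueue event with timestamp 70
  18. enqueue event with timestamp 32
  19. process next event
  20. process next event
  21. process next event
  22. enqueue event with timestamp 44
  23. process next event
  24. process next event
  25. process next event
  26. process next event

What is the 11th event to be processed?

62

insert 27 → {27}
insert 42 → {27, 42}
insert 51 → {27, 42, 51}
process next event → 27; now {42, 51}
insert 34 → {34, 42, 51}
insert 41 → {34, 41, 42, 51}
process next event → 34; now {41, 42, 51}
insert 36 → {36, 41, 42, 51}
process next event → 36; now {41, 42, 51}
process next event → 41; now {42, 51}
insert 62 → {42, 51, 62}
process next event → 42; now {51, 62}
insert 65 → {51, 62, 65}
process next event → 51; now {62, 65}
insert 31 → {31, 62, 65}
insert 57 → {31, 57, 62, 65}
insert 70 → {31, 57, 62, 65, 70}
insert 32 → {31, 32, 57, 62, 65, 70}
process next event → 31; now {32, 57, 62, 65, 70}
process next event → 32; now {57, 62, 65, 70}
process next event → 57; now {62, 65, 70}
insert 44 → {44, 62, 65, 70}
process next event → 44; now {62, 65, 70}
process next event → 62; now {65, 70}
process next event → 65; now {70}
process next event → 70; now {}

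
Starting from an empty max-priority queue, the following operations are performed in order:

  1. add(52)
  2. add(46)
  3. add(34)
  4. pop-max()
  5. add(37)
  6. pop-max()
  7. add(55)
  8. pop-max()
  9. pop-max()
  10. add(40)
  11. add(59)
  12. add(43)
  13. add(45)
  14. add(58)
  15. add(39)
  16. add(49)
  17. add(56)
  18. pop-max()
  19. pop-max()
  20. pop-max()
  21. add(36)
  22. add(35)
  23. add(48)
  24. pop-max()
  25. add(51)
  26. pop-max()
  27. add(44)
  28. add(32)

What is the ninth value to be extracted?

51

insert 52 → {52}
insert 46 → {52, 46}
insert 34 → {52, 46, 34}
pop-max → 52; now {46, 34}
insert 37 → {46, 37, 34}
pop-max → 46; now {37, 34}
insert 55 → {55, 37, 34}
pop-max → 55; now {37, 34}
pop-max → 37; now {34}
insert 40 → {40, 34}
insert 59 → {59, 40, 34}
insert 43 → {59, 43, 40, 34}
insert 45 → {59, 45, 43, 40, 34}
insert 58 → {59, 58, 45, 43, 40, 34}
insert 39 → {59, 58, 45, 43, 40, 39, 34}
insert 49 → {59, 58, 49, 45, 43, 40, 39, 34}
insert 56 → {59, 58, 56, 49, 45, 43, 40, 39, 34}
pop-max → 59; now {58, 56, 49, 45, 43, 40, 39, 34}
pop-max → 58; now {56, 49, 45, 43, 40, 39, 34}
pop-max → 56; now {49, 45, 43, 40, 39, 34}
insert 36 → {49, 45, 43, 40, 39, 36, 34}
insert 35 → {49, 45, 43, 40, 39, 36, 35, 34}
insert 48 → {49, 48, 45, 43, 40, 39, 36, 35, 34}
pop-max → 49; now {48, 45, 43, 40, 39, 36, 35, 34}
insert 51 → {51, 48, 45, 43, 40, 39, 36, 35, 34}
pop-max → 51; now {48, 45, 43, 40, 39, 36, 35, 34}
insert 44 → {48, 45, 44, 43, 40, 39, 36, 35, 34}
insert 32 → {48, 45, 44, 43, 40, 39, 36, 35, 34, 32}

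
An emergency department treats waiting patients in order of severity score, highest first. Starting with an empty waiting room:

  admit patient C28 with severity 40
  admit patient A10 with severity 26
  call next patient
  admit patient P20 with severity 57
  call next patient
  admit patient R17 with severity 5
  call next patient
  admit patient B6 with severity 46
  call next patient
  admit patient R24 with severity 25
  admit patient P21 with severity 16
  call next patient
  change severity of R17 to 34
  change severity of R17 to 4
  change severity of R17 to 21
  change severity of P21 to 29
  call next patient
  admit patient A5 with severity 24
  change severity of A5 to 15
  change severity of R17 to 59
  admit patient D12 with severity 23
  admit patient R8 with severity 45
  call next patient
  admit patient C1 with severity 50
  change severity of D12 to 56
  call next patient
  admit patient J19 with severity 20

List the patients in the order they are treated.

add C28 (severity 40) → {C28:40}
add A10 (severity 26) → {C28:40, A10:26}
call next patient → C28; now {A10:26}
add P20 (severity 57) → {P20:57, A10:26}
call next patient → P20; now {A10:26}
add R17 (severity 5) → {A10:26, R17:5}
call next patient → A10; now {R17:5}
add B6 (severity 46) → {B6:46, R17:5}
call next patient → B6; now {R17:5}
add R24 (severity 25) → {R24:25, R17:5}
add P21 (severity 16) → {R24:25, P21:16, R17:5}
call next patient → R24; now {P21:16, R17:5}
update R17 to severity 34 → {R17:34, P21:16}
update R17 to severity 4 → {P21:16, R17:4}
update R17 to severity 21 → {R17:21, P21:16}
update P21 to severity 29 → {P21:29, R17:21}
call next patient → P21; now {R17:21}
add A5 (severity 24) → {A5:24, R17:21}
update A5 to severity 15 → {R17:21, A5:15}
update R17 to severity 59 → {R17:59, A5:15}
add D12 (severity 23) → {R17:59, D12:23, A5:15}
add R8 (severity 45) → {R17:59, R8:45, D12:23, A5:15}
call next patient → R17; now {R8:45, D12:23, A5:15}
add C1 (severity 50) → {C1:50, R8:45, D12:23, A5:15}
update D12 to severity 56 → {D12:56, C1:50, R8:45, A5:15}
call next patient → D12; now {C1:50, R8:45, A5:15}
add J19 (severity 20) → {C1:50, R8:45, J19:20, A5:15}

C28 → P20 → A10 → B6 → R24 → P21 → R17 → D12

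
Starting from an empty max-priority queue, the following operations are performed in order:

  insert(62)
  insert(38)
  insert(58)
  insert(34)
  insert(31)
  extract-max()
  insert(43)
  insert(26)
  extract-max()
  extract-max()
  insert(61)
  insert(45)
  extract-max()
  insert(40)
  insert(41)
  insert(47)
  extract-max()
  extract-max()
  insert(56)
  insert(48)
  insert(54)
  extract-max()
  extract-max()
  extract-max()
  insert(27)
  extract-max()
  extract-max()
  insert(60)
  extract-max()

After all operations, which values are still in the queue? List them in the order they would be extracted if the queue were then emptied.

insert 62 → {62}
insert 38 → {62, 38}
insert 58 → {62, 58, 38}
insert 34 → {62, 58, 38, 34}
insert 31 → {62, 58, 38, 34, 31}
extract-max → 62; now {58, 38, 34, 31}
insert 43 → {58, 43, 38, 34, 31}
insert 26 → {58, 43, 38, 34, 31, 26}
extract-max → 58; now {43, 38, 34, 31, 26}
extract-max → 43; now {38, 34, 31, 26}
insert 61 → {61, 38, 34, 31, 26}
insert 45 → {61, 45, 38, 34, 31, 26}
extract-max → 61; now {45, 38, 34, 31, 26}
insert 40 → {45, 40, 38, 34, 31, 26}
insert 41 → {45, 41, 40, 38, 34, 31, 26}
insert 47 → {47, 45, 41, 40, 38, 34, 31, 26}
extract-max → 47; now {45, 41, 40, 38, 34, 31, 26}
extract-max → 45; now {41, 40, 38, 34, 31, 26}
insert 56 → {56, 41, 40, 38, 34, 31, 26}
insert 48 → {56, 48, 41, 40, 38, 34, 31, 26}
insert 54 → {56, 54, 48, 41, 40, 38, 34, 31, 26}
extract-max → 56; now {54, 48, 41, 40, 38, 34, 31, 26}
extract-max → 54; now {48, 41, 40, 38, 34, 31, 26}
extract-max → 48; now {41, 40, 38, 34, 31, 26}
insert 27 → {41, 40, 38, 34, 31, 27, 26}
extract-max → 41; now {40, 38, 34, 31, 27, 26}
extract-max → 40; now {38, 34, 31, 27, 26}
insert 60 → {60, 38, 34, 31, 27, 26}
extract-max → 60; now {38, 34, 31, 27, 26}

[38, 34, 31, 27, 26]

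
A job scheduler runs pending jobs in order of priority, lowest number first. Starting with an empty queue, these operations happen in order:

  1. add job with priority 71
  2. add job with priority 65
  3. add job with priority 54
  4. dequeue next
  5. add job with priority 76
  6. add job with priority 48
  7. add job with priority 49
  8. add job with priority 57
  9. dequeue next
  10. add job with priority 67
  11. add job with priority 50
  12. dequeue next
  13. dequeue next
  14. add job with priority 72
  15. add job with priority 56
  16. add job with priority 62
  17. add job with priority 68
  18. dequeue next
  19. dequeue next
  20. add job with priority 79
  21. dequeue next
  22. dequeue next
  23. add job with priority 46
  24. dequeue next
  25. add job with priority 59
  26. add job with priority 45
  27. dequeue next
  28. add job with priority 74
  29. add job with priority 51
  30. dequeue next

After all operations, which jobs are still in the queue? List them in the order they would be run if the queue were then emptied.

insert 71 → {71}
insert 65 → {65, 71}
insert 54 → {54, 65, 71}
dequeue next → 54; now {65, 71}
insert 76 → {65, 71, 76}
insert 48 → {48, 65, 71, 76}
insert 49 → {48, 49, 65, 71, 76}
insert 57 → {48, 49, 57, 65, 71, 76}
dequeue next → 48; now {49, 57, 65, 71, 76}
insert 67 → {49, 57, 65, 67, 71, 76}
insert 50 → {49, 50, 57, 65, 67, 71, 76}
dequeue next → 49; now {50, 57, 65, 67, 71, 76}
dequeue next → 50; now {57, 65, 67, 71, 76}
insert 72 → {57, 65, 67, 71, 72, 76}
insert 56 → {56, 57, 65, 67, 71, 72, 76}
insert 62 → {56, 57, 62, 65, 67, 71, 72, 76}
insert 68 → {56, 57, 62, 65, 67, 68, 71, 72, 76}
dequeue next → 56; now {57, 62, 65, 67, 68, 71, 72, 76}
dequeue next → 57; now {62, 65, 67, 68, 71, 72, 76}
insert 79 → {62, 65, 67, 68, 71, 72, 76, 79}
dequeue next → 62; now {65, 67, 68, 71, 72, 76, 79}
dequeue next → 65; now {67, 68, 71, 72, 76, 79}
insert 46 → {46, 67, 68, 71, 72, 76, 79}
dequeue next → 46; now {67, 68, 71, 72, 76, 79}
insert 59 → {59, 67, 68, 71, 72, 76, 79}
insert 45 → {45, 59, 67, 68, 71, 72, 76, 79}
dequeue next → 45; now {59, 67, 68, 71, 72, 76, 79}
insert 74 → {59, 67, 68, 71, 72, 74, 76, 79}
insert 51 → {51, 59, 67, 68, 71, 72, 74, 76, 79}
dequeue next → 51; now {59, 67, 68, 71, 72, 74, 76, 79}

59 → 67 → 68 → 71 → 72 → 74 → 76 → 79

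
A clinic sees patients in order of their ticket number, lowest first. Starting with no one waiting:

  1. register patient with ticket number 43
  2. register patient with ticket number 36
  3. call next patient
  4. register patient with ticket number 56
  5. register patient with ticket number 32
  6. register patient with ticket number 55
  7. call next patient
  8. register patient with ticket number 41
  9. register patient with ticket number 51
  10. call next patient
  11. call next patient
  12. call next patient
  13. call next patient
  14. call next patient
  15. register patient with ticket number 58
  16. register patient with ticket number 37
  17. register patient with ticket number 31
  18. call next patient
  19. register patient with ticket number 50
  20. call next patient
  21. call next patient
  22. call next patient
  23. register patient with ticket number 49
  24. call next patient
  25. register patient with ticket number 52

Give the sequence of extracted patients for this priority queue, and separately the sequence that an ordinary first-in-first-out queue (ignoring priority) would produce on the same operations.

priority queue: 36, 32, 41, 43, 51, 55, 56, 31, 37, 50, 58, 49; FIFO queue: 43, 36, 56, 32, 55, 41, 51, 58, 37, 31, 50, 49

insert 43 → {43}
insert 36 → {36, 43}
call next patient → 36; now {43}
insert 56 → {43, 56}
insert 32 → {32, 43, 56}
insert 55 → {32, 43, 55, 56}
call next patient → 32; now {43, 55, 56}
insert 41 → {41, 43, 55, 56}
insert 51 → {41, 43, 51, 55, 56}
call next patient → 41; now {43, 51, 55, 56}
call next patient → 43; now {51, 55, 56}
call next patient → 51; now {55, 56}
call next patient → 55; now {56}
call next patient → 56; now {}
insert 58 → {58}
insert 37 → {37, 58}
insert 31 → {31, 37, 58}
call next patient → 31; now {37, 58}
insert 50 → {37, 50, 58}
call next patient → 37; now {50, 58}
call next patient → 50; now {58}
call next patient → 58; now {}
insert 49 → {49}
call next patient → 49; now {}
insert 52 → {52}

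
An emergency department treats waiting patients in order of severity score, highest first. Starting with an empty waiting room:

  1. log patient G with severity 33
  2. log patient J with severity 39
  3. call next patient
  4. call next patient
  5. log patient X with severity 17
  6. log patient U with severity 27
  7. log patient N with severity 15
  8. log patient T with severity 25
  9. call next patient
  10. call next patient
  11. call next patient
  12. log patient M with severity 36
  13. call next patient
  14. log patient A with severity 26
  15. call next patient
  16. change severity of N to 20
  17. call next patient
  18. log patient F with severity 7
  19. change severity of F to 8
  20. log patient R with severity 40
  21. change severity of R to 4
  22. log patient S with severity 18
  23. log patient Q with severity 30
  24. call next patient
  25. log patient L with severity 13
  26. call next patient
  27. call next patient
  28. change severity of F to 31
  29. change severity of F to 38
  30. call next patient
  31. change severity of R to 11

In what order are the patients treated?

[J, G, U, T, X, M, A, N, Q, S, L, F]

add G (severity 33) → {G:33}
add J (severity 39) → {J:39, G:33}
call next patient → J; now {G:33}
call next patient → G; now {}
add X (severity 17) → {X:17}
add U (severity 27) → {U:27, X:17}
add N (severity 15) → {U:27, X:17, N:15}
add T (severity 25) → {U:27, T:25, X:17, N:15}
call next patient → U; now {T:25, X:17, N:15}
call next patient → T; now {X:17, N:15}
call next patient → X; now {N:15}
add M (severity 36) → {M:36, N:15}
call next patient → M; now {N:15}
add A (severity 26) → {A:26, N:15}
call next patient → A; now {N:15}
update N to severity 20 → {N:20}
call next patient → N; now {}
add F (severity 7) → {F:7}
update F to severity 8 → {F:8}
add R (severity 40) → {R:40, F:8}
update R to severity 4 → {F:8, R:4}
add S (severity 18) → {S:18, F:8, R:4}
add Q (severity 30) → {Q:30, S:18, F:8, R:4}
call next patient → Q; now {S:18, F:8, R:4}
add L (severity 13) → {S:18, L:13, F:8, R:4}
call next patient → S; now {L:13, F:8, R:4}
call next patient → L; now {F:8, R:4}
update F to severity 31 → {F:31, R:4}
update F to severity 38 → {F:38, R:4}
call next patient → F; now {R:4}
update R to severity 11 → {R:11}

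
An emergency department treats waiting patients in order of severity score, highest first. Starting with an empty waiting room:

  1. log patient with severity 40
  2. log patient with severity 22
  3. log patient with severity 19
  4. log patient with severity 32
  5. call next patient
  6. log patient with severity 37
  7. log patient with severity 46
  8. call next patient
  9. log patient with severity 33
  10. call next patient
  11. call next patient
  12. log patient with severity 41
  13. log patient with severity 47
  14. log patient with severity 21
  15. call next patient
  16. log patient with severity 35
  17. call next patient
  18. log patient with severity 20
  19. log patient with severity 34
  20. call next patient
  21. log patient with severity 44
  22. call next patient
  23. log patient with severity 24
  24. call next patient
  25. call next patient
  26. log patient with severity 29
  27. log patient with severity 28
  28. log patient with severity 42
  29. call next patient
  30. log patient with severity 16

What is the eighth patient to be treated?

44

insert 40 → {40}
insert 22 → {40, 22}
insert 19 → {40, 22, 19}
insert 32 → {40, 32, 22, 19}
call next patient → 40; now {32, 22, 19}
insert 37 → {37, 32, 22, 19}
insert 46 → {46, 37, 32, 22, 19}
call next patient → 46; now {37, 32, 22, 19}
insert 33 → {37, 33, 32, 22, 19}
call next patient → 37; now {33, 32, 22, 19}
call next patient → 33; now {32, 22, 19}
insert 41 → {41, 32, 22, 19}
insert 47 → {47, 41, 32, 22, 19}
insert 21 → {47, 41, 32, 22, 21, 19}
call next patient → 47; now {41, 32, 22, 21, 19}
insert 35 → {41, 35, 32, 22, 21, 19}
call next patient → 41; now {35, 32, 22, 21, 19}
insert 20 → {35, 32, 22, 21, 20, 19}
insert 34 → {35, 34, 32, 22, 21, 20, 19}
call next patient → 35; now {34, 32, 22, 21, 20, 19}
insert 44 → {44, 34, 32, 22, 21, 20, 19}
call next patient → 44; now {34, 32, 22, 21, 20, 19}
insert 24 → {34, 32, 24, 22, 21, 20, 19}
call next patient → 34; now {32, 24, 22, 21, 20, 19}
call next patient → 32; now {24, 22, 21, 20, 19}
insert 29 → {29, 24, 22, 21, 20, 19}
insert 28 → {29, 28, 24, 22, 21, 20, 19}
insert 42 → {42, 29, 28, 24, 22, 21, 20, 19}
call next patient → 42; now {29, 28, 24, 22, 21, 20, 19}
insert 16 → {29, 28, 24, 22, 21, 20, 19, 16}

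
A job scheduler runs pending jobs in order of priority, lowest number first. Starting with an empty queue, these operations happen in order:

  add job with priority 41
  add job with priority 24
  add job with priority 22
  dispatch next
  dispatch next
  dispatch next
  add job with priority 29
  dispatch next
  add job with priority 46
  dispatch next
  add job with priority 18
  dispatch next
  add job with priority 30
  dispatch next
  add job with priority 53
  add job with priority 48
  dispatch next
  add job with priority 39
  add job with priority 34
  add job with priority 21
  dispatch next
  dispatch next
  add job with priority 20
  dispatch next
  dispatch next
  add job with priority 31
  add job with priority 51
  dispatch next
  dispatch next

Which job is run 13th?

insert 41 → {41}
insert 24 → {24, 41}
insert 22 → {22, 24, 41}
dispatch next → 22; now {24, 41}
dispatch next → 24; now {41}
dispatch next → 41; now {}
insert 29 → {29}
dispatch next → 29; now {}
insert 46 → {46}
dispatch next → 46; now {}
insert 18 → {18}
dispatch next → 18; now {}
insert 30 → {30}
dispatch next → 30; now {}
insert 53 → {53}
insert 48 → {48, 53}
dispatch next → 48; now {53}
insert 39 → {39, 53}
insert 34 → {34, 39, 53}
insert 21 → {21, 34, 39, 53}
dispatch next → 21; now {34, 39, 53}
dispatch next → 34; now {39, 53}
insert 20 → {20, 39, 53}
dispatch next → 20; now {39, 53}
dispatch next → 39; now {53}
insert 31 → {31, 53}
insert 51 → {31, 51, 53}
dispatch next → 31; now {51, 53}
dispatch next → 51; now {53}

31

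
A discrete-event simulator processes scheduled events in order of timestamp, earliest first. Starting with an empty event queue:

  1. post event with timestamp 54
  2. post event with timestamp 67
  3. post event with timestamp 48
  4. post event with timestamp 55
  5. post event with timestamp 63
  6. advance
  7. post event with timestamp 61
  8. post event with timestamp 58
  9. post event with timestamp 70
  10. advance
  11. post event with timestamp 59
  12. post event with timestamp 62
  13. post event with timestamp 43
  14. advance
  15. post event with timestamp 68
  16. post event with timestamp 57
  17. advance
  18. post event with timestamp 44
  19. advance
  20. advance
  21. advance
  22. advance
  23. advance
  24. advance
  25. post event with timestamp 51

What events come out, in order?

insert 54 → {54}
insert 67 → {54, 67}
insert 48 → {48, 54, 67}
insert 55 → {48, 54, 55, 67}
insert 63 → {48, 54, 55, 63, 67}
advance → 48; now {54, 55, 63, 67}
insert 61 → {54, 55, 61, 63, 67}
insert 58 → {54, 55, 58, 61, 63, 67}
insert 70 → {54, 55, 58, 61, 63, 67, 70}
advance → 54; now {55, 58, 61, 63, 67, 70}
insert 59 → {55, 58, 59, 61, 63, 67, 70}
insert 62 → {55, 58, 59, 61, 62, 63, 67, 70}
insert 43 → {43, 55, 58, 59, 61, 62, 63, 67, 70}
advance → 43; now {55, 58, 59, 61, 62, 63, 67, 70}
insert 68 → {55, 58, 59, 61, 62, 63, 67, 68, 70}
insert 57 → {55, 57, 58, 59, 61, 62, 63, 67, 68, 70}
advance → 55; now {57, 58, 59, 61, 62, 63, 67, 68, 70}
insert 44 → {44, 57, 58, 59, 61, 62, 63, 67, 68, 70}
advance → 44; now {57, 58, 59, 61, 62, 63, 67, 68, 70}
advance → 57; now {58, 59, 61, 62, 63, 67, 68, 70}
advance → 58; now {59, 61, 62, 63, 67, 68, 70}
advance → 59; now {61, 62, 63, 67, 68, 70}
advance → 61; now {62, 63, 67, 68, 70}
advance → 62; now {63, 67, 68, 70}
insert 51 → {51, 63, 67, 68, 70}

48 → 54 → 43 → 55 → 44 → 57 → 58 → 59 → 61 → 62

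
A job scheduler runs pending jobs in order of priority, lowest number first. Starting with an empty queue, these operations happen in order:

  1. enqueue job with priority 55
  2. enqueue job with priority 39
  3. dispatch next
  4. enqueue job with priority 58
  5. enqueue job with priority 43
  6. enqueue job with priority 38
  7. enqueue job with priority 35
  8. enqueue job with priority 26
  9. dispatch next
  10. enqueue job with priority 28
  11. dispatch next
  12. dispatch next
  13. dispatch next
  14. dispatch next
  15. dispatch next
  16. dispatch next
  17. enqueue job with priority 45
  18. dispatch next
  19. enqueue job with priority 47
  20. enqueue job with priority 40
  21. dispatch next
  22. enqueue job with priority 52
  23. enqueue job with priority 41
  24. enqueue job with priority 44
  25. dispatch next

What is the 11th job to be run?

41

insert 55 → {55}
insert 39 → {39, 55}
dispatch next → 39; now {55}
insert 58 → {55, 58}
insert 43 → {43, 55, 58}
insert 38 → {38, 43, 55, 58}
insert 35 → {35, 38, 43, 55, 58}
insert 26 → {26, 35, 38, 43, 55, 58}
dispatch next → 26; now {35, 38, 43, 55, 58}
insert 28 → {28, 35, 38, 43, 55, 58}
dispatch next → 28; now {35, 38, 43, 55, 58}
dispatch next → 35; now {38, 43, 55, 58}
dispatch next → 38; now {43, 55, 58}
dispatch next → 43; now {55, 58}
dispatch next → 55; now {58}
dispatch next → 58; now {}
insert 45 → {45}
dispatch next → 45; now {}
insert 47 → {47}
insert 40 → {40, 47}
dispatch next → 40; now {47}
insert 52 → {47, 52}
insert 41 → {41, 47, 52}
insert 44 → {41, 44, 47, 52}
dispatch next → 41; now {44, 47, 52}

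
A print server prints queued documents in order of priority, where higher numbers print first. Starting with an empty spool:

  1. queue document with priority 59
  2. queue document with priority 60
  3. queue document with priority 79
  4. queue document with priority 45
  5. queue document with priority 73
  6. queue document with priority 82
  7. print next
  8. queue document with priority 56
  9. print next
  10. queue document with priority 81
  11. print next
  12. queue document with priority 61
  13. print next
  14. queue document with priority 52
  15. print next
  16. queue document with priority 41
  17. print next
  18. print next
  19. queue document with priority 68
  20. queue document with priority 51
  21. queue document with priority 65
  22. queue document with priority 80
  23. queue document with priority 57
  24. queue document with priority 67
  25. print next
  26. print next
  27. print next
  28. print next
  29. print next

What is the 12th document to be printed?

57

insert 59 → {59}
insert 60 → {60, 59}
insert 79 → {79, 60, 59}
insert 45 → {79, 60, 59, 45}
insert 73 → {79, 73, 60, 59, 45}
insert 82 → {82, 79, 73, 60, 59, 45}
print next → 82; now {79, 73, 60, 59, 45}
insert 56 → {79, 73, 60, 59, 56, 45}
print next → 79; now {73, 60, 59, 56, 45}
insert 81 → {81, 73, 60, 59, 56, 45}
print next → 81; now {73, 60, 59, 56, 45}
insert 61 → {73, 61, 60, 59, 56, 45}
print next → 73; now {61, 60, 59, 56, 45}
insert 52 → {61, 60, 59, 56, 52, 45}
print next → 61; now {60, 59, 56, 52, 45}
insert 41 → {60, 59, 56, 52, 45, 41}
print next → 60; now {59, 56, 52, 45, 41}
print next → 59; now {56, 52, 45, 41}
insert 68 → {68, 56, 52, 45, 41}
insert 51 → {68, 56, 52, 51, 45, 41}
insert 65 → {68, 65, 56, 52, 51, 45, 41}
insert 80 → {80, 68, 65, 56, 52, 51, 45, 41}
insert 57 → {80, 68, 65, 57, 56, 52, 51, 45, 41}
insert 67 → {80, 68, 67, 65, 57, 56, 52, 51, 45, 41}
print next → 80; now {68, 67, 65, 57, 56, 52, 51, 45, 41}
print next → 68; now {67, 65, 57, 56, 52, 51, 45, 41}
print next → 67; now {65, 57, 56, 52, 51, 45, 41}
print next → 65; now {57, 56, 52, 51, 45, 41}
print next → 57; now {56, 52, 51, 45, 41}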